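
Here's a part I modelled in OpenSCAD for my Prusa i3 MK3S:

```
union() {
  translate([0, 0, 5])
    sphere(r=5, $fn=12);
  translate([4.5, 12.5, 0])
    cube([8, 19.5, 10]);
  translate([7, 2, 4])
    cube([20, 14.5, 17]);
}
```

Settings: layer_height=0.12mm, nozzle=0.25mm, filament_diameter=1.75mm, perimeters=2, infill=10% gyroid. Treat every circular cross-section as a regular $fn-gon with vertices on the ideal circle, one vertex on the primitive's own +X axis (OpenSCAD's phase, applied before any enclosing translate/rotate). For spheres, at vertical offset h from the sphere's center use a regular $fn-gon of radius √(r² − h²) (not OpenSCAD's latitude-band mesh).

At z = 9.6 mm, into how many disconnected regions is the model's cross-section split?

At z = 9.6 mm: the r=5 sphere slices to a regular 12-gon of circumradius 1.960 (√(r²−h²) with h=4.6 from center); the cube at (4.5, 12.5) (footprint 8×19.5) is included at this height; the cube at (7, 2) is present — its section is the full 20×14.5 rectangle; Taking the union: the regions partially overlap (shared area 22.00 mm²), so overlapping operands fuse into one piece — 2 connected regions. The result has 2 disconnected regions.

2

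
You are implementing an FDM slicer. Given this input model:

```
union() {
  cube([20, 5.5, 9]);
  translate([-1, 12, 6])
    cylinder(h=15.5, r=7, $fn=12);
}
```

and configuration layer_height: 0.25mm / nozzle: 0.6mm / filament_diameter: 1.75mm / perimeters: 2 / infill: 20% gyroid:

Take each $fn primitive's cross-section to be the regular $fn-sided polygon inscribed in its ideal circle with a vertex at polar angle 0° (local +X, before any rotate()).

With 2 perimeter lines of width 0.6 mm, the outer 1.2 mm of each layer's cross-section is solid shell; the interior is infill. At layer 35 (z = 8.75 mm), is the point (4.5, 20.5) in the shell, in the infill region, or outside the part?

outside

At z = 8.75 mm: the 20×5.5 cube contributes its full rectangle; the cylinder at (-1, 12): section is a regular 12-gon, circumradius r=7; Combining (union): the regions partially overlap (shared area 0.10 mm²), so overlapping operands fuse into one piece — 1 connected region. Overall, the cross-section is a single solid region. The nearest boundary edge runs (-1.00, 19.00)→(2.50, 18.06); distance from the point to it = 3.15 mm. The point is not inside any of the regions above, so it lies outside the cross-section (3.15 mm from the nearest boundary).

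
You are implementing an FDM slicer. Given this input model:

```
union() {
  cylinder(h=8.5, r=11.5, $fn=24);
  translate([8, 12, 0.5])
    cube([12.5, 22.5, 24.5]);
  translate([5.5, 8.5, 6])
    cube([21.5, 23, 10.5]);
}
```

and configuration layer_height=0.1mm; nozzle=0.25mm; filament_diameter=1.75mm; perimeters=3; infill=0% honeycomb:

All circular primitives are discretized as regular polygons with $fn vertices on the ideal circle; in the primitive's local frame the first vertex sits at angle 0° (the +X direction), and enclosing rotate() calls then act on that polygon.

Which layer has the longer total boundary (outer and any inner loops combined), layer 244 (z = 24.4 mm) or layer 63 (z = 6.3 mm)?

Layer 244 (z = 24.4): the cylinder is not intersected at this z (z outside [0, 8.5]); the 12.5×22.5 cube at (8, 12) contributes its full rectangle (perimeter 70.00 mm); the cube at (5.5, 8.5) does not reach this height (z outside [6, 16.5]); Combining (union): only the 12.5×22.5 cube at (8, 12) is present, so the union is just that shape — boundary = 70.00 mm. So its perimeter = 70.00 mm. Layer 63 (z = 6.3): the cylinder: section is a regular 24-gon, circumradius r=11.5 (perimeter = 2·24·11.500·sin(180°/24) = 72.05 mm); the cube at (8, 12) is present — its section is the full 12.5×22.5 rectangle (perimeter 70.00 mm); the cube at (5.5, 8.5) (footprint 21.5×23) is included at this height (perimeter 89.00 mm); Combining (union): the regions partially overlap (shared area 245.52 mm²), so the edge portions inside another operand are dropped and the merged outline is re-measured after clipping — boundary = 160.67 mm. So its perimeter = 160.67 mm. Layer 63 is larger (160.67 vs 70.00 mm).

layer 63 (z = 6.3 mm)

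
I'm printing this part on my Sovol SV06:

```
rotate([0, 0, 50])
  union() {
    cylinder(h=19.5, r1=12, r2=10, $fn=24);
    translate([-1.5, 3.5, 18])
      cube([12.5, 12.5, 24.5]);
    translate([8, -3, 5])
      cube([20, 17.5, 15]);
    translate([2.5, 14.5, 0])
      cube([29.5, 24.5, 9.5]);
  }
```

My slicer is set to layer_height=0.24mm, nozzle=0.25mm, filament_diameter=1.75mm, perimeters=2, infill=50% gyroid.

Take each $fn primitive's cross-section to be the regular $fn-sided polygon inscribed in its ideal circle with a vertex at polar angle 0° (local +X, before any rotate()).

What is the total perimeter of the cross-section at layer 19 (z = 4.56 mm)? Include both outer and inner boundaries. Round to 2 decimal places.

At z = 4.56 mm: the cone: at t=0.234 of its height the radius interpolates to r₁+(r₂−r₁)t = 11.532, giving a regular 24-gon of that circumradius (perimeter = 2·24·11.532·sin(180°/24) = 72.25 mm); the cube at (-1.5, 3.5) is not intersected at this z (z outside [18, 42.5]); the cube at (8, -3) does not reach this height (z outside [5, 20]); the 29.5×24.5 cube at (2.5, 14.5) contributes its full rectangle (perimeter 108.00 mm); Merging all regions: the 2 present regions are separate (no shared area or edge), so areas and boundary lengths simply add and each stays a separate island — boundary = 180.25 mm; (rotated 50° about Z; rotation is an isometry so areas/perimeters/island counts are preserved). Overall, the cross-section has 2 separate islands. Total boundary length (outer) = 180.25 mm.

180.25 mm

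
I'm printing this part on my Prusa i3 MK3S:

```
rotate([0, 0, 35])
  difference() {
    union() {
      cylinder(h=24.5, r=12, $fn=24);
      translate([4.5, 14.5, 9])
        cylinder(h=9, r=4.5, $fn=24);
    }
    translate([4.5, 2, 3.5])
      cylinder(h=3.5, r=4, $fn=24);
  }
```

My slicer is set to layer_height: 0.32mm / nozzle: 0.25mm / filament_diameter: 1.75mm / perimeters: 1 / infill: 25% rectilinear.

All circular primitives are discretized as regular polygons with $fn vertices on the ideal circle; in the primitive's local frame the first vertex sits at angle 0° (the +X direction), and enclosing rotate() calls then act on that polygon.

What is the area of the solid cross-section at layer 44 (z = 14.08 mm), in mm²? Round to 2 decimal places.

At z = 14.08 mm: the cylinder: section is a regular 24-gon, circumradius r=12 (area = (24/2)·12.000²·sin(360°/24) = 447.24 mm²); the r=4.5 cylinder at (4.5, 14.5) contributes a regular 24-gon of circumradius 4.5 (area = (24/2)·4.500²·sin(360°/24) = 62.89 mm²); Taking the union: the regions partially overlap — summed areas 510.13 mm² minus the doubly-counted overlap 4.48 mm² gives 505.65 mm² — area = 505.65 mm²; the cylinder at (4.5, 2) is absent (z outside [3.5, 7]); Taking the first minus the rest: none of the subtracted shapes is present at this height, so that combined region is unchanged — area = 505.65 mm²; (rotated 35° about Z; rotation is an isometry so areas/perimeters/island counts are preserved). Overall, the cross-section is a single solid region. Net area = 505.65 mm².

505.65 mm²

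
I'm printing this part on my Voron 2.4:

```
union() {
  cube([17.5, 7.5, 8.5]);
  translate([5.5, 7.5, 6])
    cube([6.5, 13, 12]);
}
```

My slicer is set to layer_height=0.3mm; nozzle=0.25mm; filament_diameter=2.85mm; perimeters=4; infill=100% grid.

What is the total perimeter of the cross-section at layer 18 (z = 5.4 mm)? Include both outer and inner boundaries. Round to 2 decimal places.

50.00 mm

At z = 5.4 mm: the 17.5×7.5 cube contributes its full rectangle (perimeter 50.00 mm); the cube at (5.5, 7.5) is absent (z outside [6, 18]); Combining (union): only the 17.5×7.5 cube is present, so the union is just that shape — boundary = 50.00 mm. Overall, the cross-section is a single solid region. Total boundary length (outer) = 50.00 mm.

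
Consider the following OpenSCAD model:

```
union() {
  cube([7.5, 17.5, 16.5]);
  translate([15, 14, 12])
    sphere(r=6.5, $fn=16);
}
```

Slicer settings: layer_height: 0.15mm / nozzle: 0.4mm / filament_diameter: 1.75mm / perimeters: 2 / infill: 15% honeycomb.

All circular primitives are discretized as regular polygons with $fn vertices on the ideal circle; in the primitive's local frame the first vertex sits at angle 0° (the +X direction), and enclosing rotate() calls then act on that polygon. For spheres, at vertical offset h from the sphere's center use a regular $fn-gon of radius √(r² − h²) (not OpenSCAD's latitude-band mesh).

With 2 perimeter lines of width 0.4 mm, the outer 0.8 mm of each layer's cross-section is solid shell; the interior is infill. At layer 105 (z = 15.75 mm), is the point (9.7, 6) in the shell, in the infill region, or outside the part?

outside

At z = 15.75 mm: the cube is present — its section is the full 7.5×17.5 rectangle; the r=6.5 sphere at (15, 14) slices to a regular 16-gon of circumradius 5.309 (√(r²−h²) with h=3.75 from center); Merging all regions: the 2 present regions are separate (no shared area or edge), so areas and boundary lengths simply add and each stays a separate island — 2 connected regions. Overall, the cross-section has 2 separate islands. The nearest boundary edge runs (7.50, 17.50)→(7.50, 0.00); distance from the point to it = 2.20 mm. The point is not inside any of the regions above, so it lies outside the cross-section (2.20 mm from the nearest boundary).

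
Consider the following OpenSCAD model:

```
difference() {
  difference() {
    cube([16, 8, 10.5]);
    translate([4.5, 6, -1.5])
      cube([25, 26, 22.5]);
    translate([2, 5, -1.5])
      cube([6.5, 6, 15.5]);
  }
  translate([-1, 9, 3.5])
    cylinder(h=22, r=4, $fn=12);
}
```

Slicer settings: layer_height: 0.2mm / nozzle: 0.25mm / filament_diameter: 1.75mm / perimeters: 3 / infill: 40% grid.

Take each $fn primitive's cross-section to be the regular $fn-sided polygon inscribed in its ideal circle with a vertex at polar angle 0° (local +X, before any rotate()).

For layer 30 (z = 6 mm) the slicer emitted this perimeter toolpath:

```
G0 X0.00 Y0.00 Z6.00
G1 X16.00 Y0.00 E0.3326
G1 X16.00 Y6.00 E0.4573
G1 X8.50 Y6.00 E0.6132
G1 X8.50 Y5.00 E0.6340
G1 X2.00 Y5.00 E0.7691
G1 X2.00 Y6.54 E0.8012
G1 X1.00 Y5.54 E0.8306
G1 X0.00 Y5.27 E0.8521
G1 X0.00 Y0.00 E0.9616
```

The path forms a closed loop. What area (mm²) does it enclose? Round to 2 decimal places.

88.95 mm²

Apply the shoelace formula to the sequence of (X, Y) vertices; enclosed area = 88.95 mm².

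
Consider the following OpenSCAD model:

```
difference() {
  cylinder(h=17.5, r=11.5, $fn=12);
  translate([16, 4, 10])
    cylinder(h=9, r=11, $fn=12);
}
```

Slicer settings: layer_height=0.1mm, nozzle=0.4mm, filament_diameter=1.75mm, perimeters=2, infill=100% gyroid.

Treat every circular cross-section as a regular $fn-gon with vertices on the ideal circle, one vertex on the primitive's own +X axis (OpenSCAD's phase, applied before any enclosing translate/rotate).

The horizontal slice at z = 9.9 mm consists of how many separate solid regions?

At z = 9.9 mm: the cylinder: section is a regular 12-gon, circumradius r=11.5; the cylinder at (16, 4) is not intersected at this z (z outside [10, 19]); After the difference (first − rest): none of the subtracted shapes is present at this height, so the r=11.5 cylinder is unchanged — 1 connected region. The result has 1 disconnected region.

1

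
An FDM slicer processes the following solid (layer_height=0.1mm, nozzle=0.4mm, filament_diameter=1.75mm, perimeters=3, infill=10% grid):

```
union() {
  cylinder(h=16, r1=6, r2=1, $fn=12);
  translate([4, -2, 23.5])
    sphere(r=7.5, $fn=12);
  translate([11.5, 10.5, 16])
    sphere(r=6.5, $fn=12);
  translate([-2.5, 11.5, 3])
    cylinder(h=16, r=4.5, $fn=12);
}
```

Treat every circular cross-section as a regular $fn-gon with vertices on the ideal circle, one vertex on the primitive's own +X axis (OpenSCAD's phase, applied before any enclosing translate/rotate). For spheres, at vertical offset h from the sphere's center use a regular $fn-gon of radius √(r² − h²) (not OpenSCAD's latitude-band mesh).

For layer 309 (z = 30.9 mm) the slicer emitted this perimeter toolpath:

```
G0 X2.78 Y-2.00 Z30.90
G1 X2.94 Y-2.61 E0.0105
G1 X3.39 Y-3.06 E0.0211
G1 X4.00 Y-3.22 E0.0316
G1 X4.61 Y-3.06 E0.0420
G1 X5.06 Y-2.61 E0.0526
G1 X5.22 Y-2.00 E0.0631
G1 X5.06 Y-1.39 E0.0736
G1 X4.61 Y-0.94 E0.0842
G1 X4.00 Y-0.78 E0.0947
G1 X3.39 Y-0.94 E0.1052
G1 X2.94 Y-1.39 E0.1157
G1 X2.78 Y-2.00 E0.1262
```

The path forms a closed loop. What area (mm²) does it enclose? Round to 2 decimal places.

4.48 mm²

Apply the shoelace formula to the sequence of (X, Y) vertices; enclosed area = 4.48 mm².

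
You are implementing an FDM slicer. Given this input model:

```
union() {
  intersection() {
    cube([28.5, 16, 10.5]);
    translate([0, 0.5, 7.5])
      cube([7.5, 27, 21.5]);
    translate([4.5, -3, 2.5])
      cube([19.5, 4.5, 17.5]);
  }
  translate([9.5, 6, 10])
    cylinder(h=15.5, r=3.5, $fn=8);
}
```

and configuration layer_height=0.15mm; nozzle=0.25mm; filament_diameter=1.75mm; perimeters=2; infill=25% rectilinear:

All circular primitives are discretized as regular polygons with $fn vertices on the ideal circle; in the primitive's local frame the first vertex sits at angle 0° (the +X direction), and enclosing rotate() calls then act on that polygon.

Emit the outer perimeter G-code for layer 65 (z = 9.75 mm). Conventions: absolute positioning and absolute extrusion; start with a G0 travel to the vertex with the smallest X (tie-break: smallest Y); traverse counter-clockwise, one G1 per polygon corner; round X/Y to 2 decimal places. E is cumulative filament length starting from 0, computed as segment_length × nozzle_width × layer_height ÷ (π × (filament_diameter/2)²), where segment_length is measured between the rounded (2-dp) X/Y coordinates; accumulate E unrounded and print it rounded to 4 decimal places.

G0 X4.50 Y0.50 Z9.75
G1 X7.50 Y0.50 E0.0468
G1 X7.50 Y1.50 E0.0624
G1 X4.50 Y1.50 E0.1091
G1 X4.50 Y0.50 E0.1247

At z = 9.75 mm: the 28.5×16 cube contributes its full rectangle; the cube at (0, 0.5) (footprint 7.5×27) is included at this height; the 19.5×4.5 cube at (4.5, -3) contributes its full rectangle; Taking the intersection: the 7.5×27 cube at (0, 0.5) partially overlaps the 28.5×16 cube; clipping to the common part keeps 116.25 mm²; the 19.5×4.5 cube at (4.5, -3) partially overlaps the running intersection; clipping to the common part keeps 3.00 mm² — 1 connected region; the cylinder at (9.5, 6) is absent (z outside [10, 25.5]); Taking the union: only the result so far is present, so the union is just that shape — 1 connected region. The outline is a single polygon with 4 vertices. Extrusion per mm of travel: 0.25 × 0.15 / (π × 0.875²) = 0.015591. Accumulating E over each segment gives final E = 0.1247.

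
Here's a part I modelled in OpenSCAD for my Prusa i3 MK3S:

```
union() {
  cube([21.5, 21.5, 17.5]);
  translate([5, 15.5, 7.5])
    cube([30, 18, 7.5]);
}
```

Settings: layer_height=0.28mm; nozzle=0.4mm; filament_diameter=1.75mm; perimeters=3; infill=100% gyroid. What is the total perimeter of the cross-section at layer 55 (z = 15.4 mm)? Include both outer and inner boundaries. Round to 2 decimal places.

At z = 15.4 mm: the cube (footprint 21.5×21.5) is included at this height (perimeter 86.00 mm); the cube at (5, 15.5) does not reach this height (z outside [7.5, 15]); Combining (union): only the 21.5×21.5 cube is present, so the union is just that shape — boundary = 86.00 mm. Overall, the cross-section is a single solid region. Total boundary length (outer) = 86.00 mm.

86.00 mm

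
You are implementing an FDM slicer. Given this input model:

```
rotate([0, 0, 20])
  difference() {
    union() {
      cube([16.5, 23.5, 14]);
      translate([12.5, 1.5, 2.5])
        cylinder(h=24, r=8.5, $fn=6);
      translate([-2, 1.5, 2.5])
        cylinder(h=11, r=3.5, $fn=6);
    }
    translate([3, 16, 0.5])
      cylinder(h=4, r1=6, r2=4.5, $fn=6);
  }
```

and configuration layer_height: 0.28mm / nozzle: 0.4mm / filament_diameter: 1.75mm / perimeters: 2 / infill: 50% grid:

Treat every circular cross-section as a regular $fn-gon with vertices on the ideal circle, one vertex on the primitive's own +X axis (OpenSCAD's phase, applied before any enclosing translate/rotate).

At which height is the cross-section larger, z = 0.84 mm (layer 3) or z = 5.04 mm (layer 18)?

layer 18 (z = 5.04 mm)

Layer 3 (z = 0.84): the 16.5×23.5 cube contributes its full rectangle (area 387.75 mm²); the cylinder at (12.5, 1.5) is absent (z outside [2.5, 26.5]); the cylinder at (-2, 1.5) is not intersected at this z (z outside [2.5, 13.5]); Combining (union): only the 16.5×23.5 cube is present, so the union is just that shape — area = 387.75 mm²; the cone at (3, 16) contributes a regular 6-gon of circumradius 5.872 (interpolated between r1=6 and r2=4.5 at t=0.085) (area = (6/2)·5.872²·sin(360°/6) = 89.60 mm²); After the difference (first − rest): starting from that combined region (387.75 mm²), the cone at (3, 16) partially overlaps it — only the 75.31 mm² overlap (of its 89.60 mm²) is removed, clipping the outline — area = 312.44 mm²; (whole slice rotated 20° about Z — lengths, areas and connectivity unchanged). So its area = 312.44 mm². Layer 18 (z = 5.04): the 16.5×23.5 cube contributes its full rectangle (area 387.75 mm²); the r=8.5 cylinder at (12.5, 1.5) contributes a regular 6-gon of circumradius 8.5 (area = (6/2)·8.500²·sin(360°/6) = 187.71 mm²); the r=3.5 cylinder at (-2, 1.5) gives a regular 6-gon of circumradius 3.5 (constant along its height) (area = (6/2)·3.500²·sin(360°/6) = 31.83 mm²); Combining (union): the regions partially overlap — summed areas 607.29 mm² minus the doubly-counted overlap 98.02 mm² gives 509.27 mm² — area = 509.27 mm²; the cone at (3, 16) does not reach this height (z outside [0.5, 4.5]); Taking the first minus the rest: none of the subtracted shapes is present at this height, so the result so far is unchanged — area = 509.27 mm²; (whole slice rotated 20° about Z — lengths, areas and connectivity unchanged). So its area = 509.27 mm². Layer 18 is larger (509.27 vs 312.44 mm²).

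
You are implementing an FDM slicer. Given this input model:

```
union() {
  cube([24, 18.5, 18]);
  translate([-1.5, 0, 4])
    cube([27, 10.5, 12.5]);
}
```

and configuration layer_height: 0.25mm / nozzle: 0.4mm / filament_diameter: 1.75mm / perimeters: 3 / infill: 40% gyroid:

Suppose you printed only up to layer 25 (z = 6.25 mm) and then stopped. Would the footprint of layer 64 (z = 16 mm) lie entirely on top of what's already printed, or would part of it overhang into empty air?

Compare the two slices. At z = 6.25: the 24×18.5 cube contributes its full rectangle (area 444.00 mm²); the cube at (-1.5, 0) is present — its section is the full 27×10.5 rectangle (area 283.50 mm²); Merging all regions: the regions partially overlap — summed areas 727.50 mm² minus the doubly-counted overlap 252.00 mm² gives 475.50 mm² — area = 475.50 mm². At z = 16: the 24×18.5 cube contributes its full rectangle (area 444.00 mm²); the cube at (-1.5, 0) (footprint 27×10.5) is included at this height (area 283.50 mm²); Combining (union): the regions partially overlap — summed areas 727.50 mm² minus the doubly-counted overlap 252.00 mm² gives 475.50 mm² — area = 475.50 mm². Checking containment: the cross-section at z = 16 is a subset of the cross-section at z = 6.25.

entirely on top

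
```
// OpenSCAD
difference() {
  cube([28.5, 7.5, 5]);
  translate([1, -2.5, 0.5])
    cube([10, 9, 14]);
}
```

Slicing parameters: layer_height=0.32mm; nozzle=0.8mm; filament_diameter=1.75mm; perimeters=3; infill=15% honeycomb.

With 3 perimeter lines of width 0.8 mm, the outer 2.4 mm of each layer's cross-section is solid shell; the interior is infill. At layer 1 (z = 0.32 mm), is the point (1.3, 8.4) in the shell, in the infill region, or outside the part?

outside

At z = 0.32 mm: the cube (footprint 28.5×7.5) is included at this height; the cube at (1, -2.5) is absent (z outside [0.5, 14.5]); Taking the first minus the rest: none of the subtracted shapes is present at this height, so the 28.5×7.5 cube is unchanged — 1 connected region. Overall, the cross-section is a single solid region. The nearest boundary edge runs (28.50, 7.50)→(0.00, 7.50); distance from the point to it = 0.90 mm. The point is not inside any of the regions above, so it lies outside the cross-section (0.90 mm from the nearest boundary).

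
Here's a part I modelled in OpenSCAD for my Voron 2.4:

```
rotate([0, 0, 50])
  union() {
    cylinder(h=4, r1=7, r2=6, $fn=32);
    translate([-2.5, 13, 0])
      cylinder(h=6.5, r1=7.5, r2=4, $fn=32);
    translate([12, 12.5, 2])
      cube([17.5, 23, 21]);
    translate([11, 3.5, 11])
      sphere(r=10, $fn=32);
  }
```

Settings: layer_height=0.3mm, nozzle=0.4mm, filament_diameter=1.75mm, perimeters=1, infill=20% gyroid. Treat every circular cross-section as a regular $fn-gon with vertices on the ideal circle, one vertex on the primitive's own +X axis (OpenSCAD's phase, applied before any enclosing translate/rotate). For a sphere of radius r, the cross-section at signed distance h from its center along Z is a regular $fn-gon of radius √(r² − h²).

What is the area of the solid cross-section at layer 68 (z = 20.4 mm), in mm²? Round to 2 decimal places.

At z = 20.4 mm: the cone is absent (z outside [0, 4]); the cone at (-2.5, 13) does not reach this height (z outside [0, 6.5]); the 17.5×23 cube at (12, 12.5) contributes its full rectangle (area 402.50 mm²); the r=10 sphere at (11, 3.5) contributes a regular 32-gon of circumradius √(10²−9.4²) = 3.412 (area = (32/2)·3.412²·sin(360°/32) = 36.33 mm²); Combining (union): the 2 present regions are separate (no shared area or edge), so areas and boundary lengths simply add and each stays a separate island — area = 438.83 mm²; (rotated 50° about Z; rotation is an isometry so areas/perimeters/island counts are preserved). Overall, the cross-section has 2 separate islands. Net area = 438.83 mm².

438.83 mm²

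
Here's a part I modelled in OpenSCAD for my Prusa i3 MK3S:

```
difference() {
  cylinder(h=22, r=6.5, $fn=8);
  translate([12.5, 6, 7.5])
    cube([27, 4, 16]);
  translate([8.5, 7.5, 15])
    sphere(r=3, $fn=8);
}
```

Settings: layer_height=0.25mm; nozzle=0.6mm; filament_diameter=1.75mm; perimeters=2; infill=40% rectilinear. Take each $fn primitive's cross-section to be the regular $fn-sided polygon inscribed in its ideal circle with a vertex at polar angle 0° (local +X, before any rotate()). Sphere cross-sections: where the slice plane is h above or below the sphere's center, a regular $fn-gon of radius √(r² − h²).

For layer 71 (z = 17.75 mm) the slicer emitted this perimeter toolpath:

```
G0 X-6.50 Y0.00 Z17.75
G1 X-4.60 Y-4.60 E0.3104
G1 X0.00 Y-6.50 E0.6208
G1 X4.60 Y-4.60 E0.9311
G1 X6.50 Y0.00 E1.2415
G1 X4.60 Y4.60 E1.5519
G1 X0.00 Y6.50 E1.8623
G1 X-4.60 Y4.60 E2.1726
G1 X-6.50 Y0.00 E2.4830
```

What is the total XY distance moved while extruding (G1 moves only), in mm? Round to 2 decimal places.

Sum the Euclidean lengths of each G1 segment: total = 39.82 mm.

39.82 mm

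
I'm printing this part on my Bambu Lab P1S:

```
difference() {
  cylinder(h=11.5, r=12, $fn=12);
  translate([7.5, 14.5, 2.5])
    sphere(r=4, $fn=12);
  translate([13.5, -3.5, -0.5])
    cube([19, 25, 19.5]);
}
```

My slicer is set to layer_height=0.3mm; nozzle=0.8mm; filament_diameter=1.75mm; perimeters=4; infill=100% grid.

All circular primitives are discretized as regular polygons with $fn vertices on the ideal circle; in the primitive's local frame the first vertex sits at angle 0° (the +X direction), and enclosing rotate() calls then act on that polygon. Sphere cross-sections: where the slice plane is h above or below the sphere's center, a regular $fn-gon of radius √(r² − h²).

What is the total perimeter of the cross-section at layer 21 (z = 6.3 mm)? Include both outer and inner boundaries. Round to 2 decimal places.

At z = 6.3 mm: the r=12 cylinder gives a regular 12-gon of circumradius 12 (constant along its height) (perimeter = 2·12·12.000·sin(180°/12) = 74.54 mm); the r=4 sphere at (7.5, 14.5) slices to a regular 12-gon of circumradius 1.249 (√(r²−h²) with h=3.8 from center) (perimeter = 2·12·1.249·sin(180°/12) = 7.76 mm); the cube at (13.5, -3.5) is present — its section is the full 19×25 rectangle (perimeter 88.00 mm); Taking the first minus the rest: starting from the r=12 cylinder, the r=4 sphere at (7.5, 14.5) misses the remaining region (no effect); the 19×25 cube at (13.5, -3.5) misses the remaining region (no effect) — boundary = 74.54 mm. Overall, the cross-section is a single solid region. Total boundary length (outer) = 74.54 mm.

74.54 mm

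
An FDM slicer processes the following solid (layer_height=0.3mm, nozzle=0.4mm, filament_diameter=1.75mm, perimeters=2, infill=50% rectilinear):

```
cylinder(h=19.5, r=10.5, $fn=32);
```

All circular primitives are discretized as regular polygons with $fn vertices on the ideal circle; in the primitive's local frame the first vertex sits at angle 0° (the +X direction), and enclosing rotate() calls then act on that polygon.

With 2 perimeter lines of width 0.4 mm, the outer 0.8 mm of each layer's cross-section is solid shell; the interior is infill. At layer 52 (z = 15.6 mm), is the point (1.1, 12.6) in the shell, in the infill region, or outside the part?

At z = 15.6 mm: the r=10.5 cylinder contributes a regular 32-gon of circumradius 10.5. Overall, the cross-section is a single solid region. The nearest boundary edge runs (2.05, 10.30)→(0.00, 10.50); distance from the point to it = 2.20 mm. The point is not inside any of the regions above, so it lies outside the cross-section (2.20 mm from the nearest boundary).

outside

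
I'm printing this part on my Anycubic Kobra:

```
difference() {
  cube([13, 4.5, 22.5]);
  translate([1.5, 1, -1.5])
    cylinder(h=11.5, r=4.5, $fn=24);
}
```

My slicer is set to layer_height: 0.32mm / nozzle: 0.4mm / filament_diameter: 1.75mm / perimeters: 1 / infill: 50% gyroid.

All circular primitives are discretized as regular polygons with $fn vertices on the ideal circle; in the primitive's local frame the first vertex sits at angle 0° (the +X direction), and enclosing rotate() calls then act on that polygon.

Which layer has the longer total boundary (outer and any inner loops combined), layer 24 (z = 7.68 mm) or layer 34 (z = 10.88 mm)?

Layer 24 (z = 7.68): the cube is present — its section is the full 13×4.5 rectangle (perimeter 35.00 mm); the r=4.5 cylinder at (1.5, 1) contributes a regular 24-gon of circumradius 4.5 (perimeter = 2·24·4.500·sin(180°/24) = 28.19 mm); Subtracting the remaining from the first: starting from the 13×4.5 cube, the r=4.5 cylinder at (1.5, 1) partially overlaps it — only the 25.05 mm² overlap (of its 62.89 mm²) is removed, clipping the outline — boundary = 25.42 mm. So its perimeter = 25.42 mm. Layer 34 (z = 10.88): the cube (footprint 13×4.5) is included at this height (perimeter 35.00 mm); the cylinder at (1.5, 1) does not reach this height (z outside [-1.5, 10]); Taking the first minus the rest: none of the subtracted shapes is present at this height, so the 13×4.5 cube is unchanged — boundary = 35.00 mm. So its perimeter = 35.00 mm. Layer 34 is larger (35.00 vs 25.42 mm).

layer 34 (z = 10.88 mm)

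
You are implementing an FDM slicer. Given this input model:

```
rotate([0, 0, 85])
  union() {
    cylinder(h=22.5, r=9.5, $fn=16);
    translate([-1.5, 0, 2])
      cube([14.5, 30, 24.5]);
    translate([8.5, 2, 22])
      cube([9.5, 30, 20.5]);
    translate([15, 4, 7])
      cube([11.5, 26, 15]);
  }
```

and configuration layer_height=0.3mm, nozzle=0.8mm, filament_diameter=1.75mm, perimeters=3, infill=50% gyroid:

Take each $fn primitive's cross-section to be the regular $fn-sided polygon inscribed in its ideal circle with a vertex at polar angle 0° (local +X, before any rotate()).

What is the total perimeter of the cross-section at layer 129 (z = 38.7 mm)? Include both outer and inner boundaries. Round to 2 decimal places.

At z = 38.7 mm: the cylinder is not intersected at this z (z outside [0, 22.5]); the cube at (-1.5, 0) is absent (z outside [2, 26.5]); the cube at (8.5, 2) (footprint 9.5×30) is included at this height (perimeter 79.00 mm); the cube at (15, 4) is not intersected at this z (z outside [7, 22]); Merging all regions: only the 9.5×30 cube at (8.5, 2) is present, so the union is just that shape — boundary = 79.00 mm; (rotated 85° about Z; rotation is an isometry so areas/perimeters/island counts are preserved). Overall, the cross-section is a single solid region. Total boundary length (outer) = 79.00 mm.

79.00 mm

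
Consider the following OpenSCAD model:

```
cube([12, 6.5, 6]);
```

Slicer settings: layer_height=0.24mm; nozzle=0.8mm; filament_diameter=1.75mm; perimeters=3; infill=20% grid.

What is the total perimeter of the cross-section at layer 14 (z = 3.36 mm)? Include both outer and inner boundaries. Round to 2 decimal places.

At z = 3.36 mm: the cube (footprint 12×6.5) is included at this height (perimeter 37.00 mm). Overall, the cross-section is a single solid region. Total boundary length (outer) = 37.00 mm.

37.00 mm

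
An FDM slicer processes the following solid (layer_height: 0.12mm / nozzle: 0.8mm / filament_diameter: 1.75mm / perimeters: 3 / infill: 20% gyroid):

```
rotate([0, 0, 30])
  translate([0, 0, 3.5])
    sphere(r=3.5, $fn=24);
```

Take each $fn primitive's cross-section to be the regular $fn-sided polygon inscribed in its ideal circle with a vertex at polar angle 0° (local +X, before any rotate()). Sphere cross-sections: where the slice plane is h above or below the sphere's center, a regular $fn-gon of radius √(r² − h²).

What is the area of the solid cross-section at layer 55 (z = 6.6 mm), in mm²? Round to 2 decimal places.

8.20 mm²

At z = 6.6 mm: the sphere: section is a regular 24-gon, circumradius = √(r²−h²) = √(3.5²−3.1²) = 1.625 (area = (24/2)·1.625²·sin(360°/24) = 8.20 mm²); (rotated 30° about Z; rotation is an isometry so areas/perimeters/island counts are preserved). Overall, the cross-section is a single solid region. Net area = 8.20 mm².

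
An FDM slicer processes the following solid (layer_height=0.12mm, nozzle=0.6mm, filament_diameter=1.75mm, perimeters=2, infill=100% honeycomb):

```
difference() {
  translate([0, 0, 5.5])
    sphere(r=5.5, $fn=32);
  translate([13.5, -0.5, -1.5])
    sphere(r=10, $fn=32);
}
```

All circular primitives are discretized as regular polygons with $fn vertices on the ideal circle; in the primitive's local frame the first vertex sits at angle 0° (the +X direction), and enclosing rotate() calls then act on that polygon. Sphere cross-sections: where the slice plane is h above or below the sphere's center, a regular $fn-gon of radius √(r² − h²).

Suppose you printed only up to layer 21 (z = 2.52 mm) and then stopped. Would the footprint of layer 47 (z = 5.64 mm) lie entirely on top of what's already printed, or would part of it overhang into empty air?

part overhangs

Compare the two slices. At z = 2.52: the sphere: section is a regular 32-gon, circumradius = √(r²−h²) = √(5.5²−2.98²) = 4.623 (area = (32/2)·4.623²·sin(360°/32) = 66.70 mm²); the r=10 sphere at (13.5, -0.5) slices to a regular 32-gon of circumradius 9.156 (√(r²−h²) with h=4.02 from center) (area = (32/2)·9.156²·sin(360°/32) = 261.70 mm²); After the difference (first − rest): starting from the r=5.5 sphere (66.70 mm²), the r=10 sphere at (13.5, -0.5) partially overlaps it — only the 0.35 mm² overlap (of its 261.70 mm²) is removed, clipping the outline — area = 66.35 mm². At z = 5.64: the r=5.5 sphere slices to a regular 32-gon of circumradius 5.498 (√(r²−h²) with h=0.14 from center) (area = (32/2)·5.498²·sin(360°/32) = 94.36 mm²); the r=10 sphere at (13.5, -0.5) slices to a regular 32-gon of circumradius 7.001 (√(r²−h²) with h=7.14 from center) (area = (32/2)·7.001²·sin(360°/32) = 153.01 mm²); Taking the first minus the rest: starting from the r=5.5 sphere (94.36 mm²), the r=10 sphere at (13.5, -0.5) misses the remaining region (no effect) — area = 94.36 mm². Checking containment: at z = 5.64 the cross-section extends beyond the z = 2.52 cross-section by about 28.01 mm².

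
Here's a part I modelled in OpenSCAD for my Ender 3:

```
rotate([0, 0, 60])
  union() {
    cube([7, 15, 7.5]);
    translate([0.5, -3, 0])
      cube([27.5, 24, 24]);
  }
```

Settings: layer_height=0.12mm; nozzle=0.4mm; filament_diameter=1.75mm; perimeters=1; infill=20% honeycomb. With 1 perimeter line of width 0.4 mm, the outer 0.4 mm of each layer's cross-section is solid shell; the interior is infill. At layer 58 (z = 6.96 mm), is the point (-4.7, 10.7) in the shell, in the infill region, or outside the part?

infill

At z = 6.96 mm: the 7×15 cube contributes its full rectangle; the cube at (0.5, -3) (footprint 27.5×24) is included at this height; Combining (union): the regions partially overlap (shared area 97.50 mm²), so overlapping operands fuse into one piece — 1 connected region; (whole slice rotated 60° about Z — lengths, areas and connectivity unchanged). Overall, the cross-section is a single solid region. Undo the 60° rotation: the query point maps to (6.916, 9.420) in the un-rotated model frame. The nearest boundary edge runs (0.00, 0.00)→(0.00, 15.00); distance from the point to it = 6.92 mm. The point is inside the cross-section and 6.92 mm from the nearest boundary — more than the 0.4 mm shell width (1 × 0.4), so it's in the infill interior.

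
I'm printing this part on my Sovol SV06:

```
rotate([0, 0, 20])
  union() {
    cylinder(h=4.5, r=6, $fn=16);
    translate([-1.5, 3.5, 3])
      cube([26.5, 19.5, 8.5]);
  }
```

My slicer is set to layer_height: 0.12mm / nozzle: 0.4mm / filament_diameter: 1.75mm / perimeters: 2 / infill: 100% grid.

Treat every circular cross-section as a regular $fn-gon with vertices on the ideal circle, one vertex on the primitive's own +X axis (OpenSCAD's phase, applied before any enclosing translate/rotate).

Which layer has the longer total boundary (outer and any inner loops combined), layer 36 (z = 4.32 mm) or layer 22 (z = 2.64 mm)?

layer 36 (z = 4.32 mm)

Layer 36 (z = 4.32): the r=6 cylinder gives a regular 16-gon of circumradius 6 (constant along its height) (perimeter = 2·16·6.000·sin(180°/16) = 37.46 mm); the 26.5×19.5 cube at (-1.5, 3.5) contributes its full rectangle (perimeter 92.00 mm); Merging all regions: the regions partially overlap (shared area 11.64 mm²), so the edge portions inside another operand are dropped and the merged outline is re-measured after clipping — boundary = 113.91 mm; (whole slice rotated 20° about Z — lengths, areas and connectivity unchanged). So its perimeter = 113.91 mm. Layer 22 (z = 2.64): the r=6 cylinder gives a regular 16-gon of circumradius 6 (constant along its height) (perimeter = 2·16·6.000·sin(180°/16) = 37.46 mm); the cube at (-1.5, 3.5) is not intersected at this z (z outside [3, 11.5]); Combining (union): only the r=6 cylinder is present, so the union is just that shape — boundary = 37.46 mm; (rotated 20° about Z; rotation is an isometry so areas/perimeters/island counts are preserved). So its perimeter = 37.46 mm. Layer 36 is larger (113.91 vs 37.46 mm).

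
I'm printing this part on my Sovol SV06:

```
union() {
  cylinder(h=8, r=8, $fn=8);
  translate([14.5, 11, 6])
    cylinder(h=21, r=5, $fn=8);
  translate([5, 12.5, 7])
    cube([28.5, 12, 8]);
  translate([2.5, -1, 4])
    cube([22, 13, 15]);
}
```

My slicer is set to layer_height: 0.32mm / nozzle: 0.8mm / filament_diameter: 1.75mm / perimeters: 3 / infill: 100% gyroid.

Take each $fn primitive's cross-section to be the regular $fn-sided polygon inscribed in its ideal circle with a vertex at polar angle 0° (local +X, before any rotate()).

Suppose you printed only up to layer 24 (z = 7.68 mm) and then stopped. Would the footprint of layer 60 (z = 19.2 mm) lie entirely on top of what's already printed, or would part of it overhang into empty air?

entirely on top

Compare the two slices. At z = 7.68: the cylinder: section is a regular 8-gon, circumradius r=8 (area = (8/2)·8.000²·sin(360°/8) = 181.02 mm²); the r=5 cylinder at (14.5, 11) gives a regular 8-gon of circumradius 5 (constant along its height) (area = (8/2)·5.000²·sin(360°/8) = 70.71 mm²); the 28.5×12 cube at (5, 12.5) contributes its full rectangle (area 342.00 mm²); the cube at (2.5, -1) is present — its section is the full 22×13 rectangle (area 286.00 mm²); Combining (union): the regions partially overlap — summed areas 879.73 mm² minus the doubly-counted overlap 98.07 mm² gives 781.66 mm² — area = 781.66 mm². At z = 19.2: the cylinder is not intersected at this z (z outside [0, 8]); the r=5 cylinder at (14.5, 11) contributes a regular 8-gon of circumradius 5 (area = (8/2)·5.000²·sin(360°/8) = 70.71 mm²); the cube at (5, 12.5) is not intersected at this z (z outside [7, 15]); the cube at (2.5, -1) does not reach this height (z outside [4, 19]); Merging all regions: only the r=5 cylinder at (14.5, 11) is present, so the union is just that shape — area = 70.71 mm². Checking containment: the cross-section at z = 19.2 is a subset of the cross-section at z = 7.68.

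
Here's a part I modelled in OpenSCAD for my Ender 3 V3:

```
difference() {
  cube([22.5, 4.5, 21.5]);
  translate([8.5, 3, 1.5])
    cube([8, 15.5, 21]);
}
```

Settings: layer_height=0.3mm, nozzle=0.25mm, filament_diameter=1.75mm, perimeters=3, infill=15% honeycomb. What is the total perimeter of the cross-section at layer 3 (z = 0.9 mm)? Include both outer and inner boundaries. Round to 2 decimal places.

At z = 0.9 mm: the cube is present — its section is the full 22.5×4.5 rectangle (perimeter 54.00 mm); the cube at (8.5, 3) is absent (z outside [1.5, 22.5]); After the difference (first − rest): none of the subtracted shapes is present at this height, so the 22.5×4.5 cube is unchanged — boundary = 54.00 mm. Overall, the cross-section is a single solid region. Total boundary length (outer) = 54.00 mm.

54.00 mm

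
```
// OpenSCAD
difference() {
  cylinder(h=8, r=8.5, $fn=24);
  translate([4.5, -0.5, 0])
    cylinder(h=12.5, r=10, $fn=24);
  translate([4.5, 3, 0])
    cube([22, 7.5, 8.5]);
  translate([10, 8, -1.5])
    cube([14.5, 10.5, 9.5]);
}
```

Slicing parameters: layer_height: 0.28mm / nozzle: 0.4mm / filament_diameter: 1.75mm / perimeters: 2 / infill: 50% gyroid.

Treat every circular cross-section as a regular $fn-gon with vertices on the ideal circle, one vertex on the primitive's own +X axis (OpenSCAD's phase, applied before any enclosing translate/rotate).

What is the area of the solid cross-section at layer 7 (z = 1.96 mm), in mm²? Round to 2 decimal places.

At z = 1.96 mm: the cylinder: section is a regular 24-gon, circumradius r=8.5 (area = (24/2)·8.500²·sin(360°/24) = 224.40 mm²); the r=10 cylinder at (4.5, -0.5) contributes a regular 24-gon of circumradius 10 (area = (24/2)·10.000²·sin(360°/24) = 310.58 mm²); the 22×7.5 cube at (4.5, 3) contributes its full rectangle (area 165.00 mm²); the 14.5×10.5 cube at (10, 8) contributes its full rectangle (area 152.25 mm²); After the difference (first − rest): starting from the r=8.5 cylinder (224.40 mm²), the r=10 cylinder at (4.5, -0.5) partially overlaps it — only the 180.36 mm² overlap (of its 310.58 mm²) is removed, clipping the outline; the 22×7.5 cube at (4.5, 3) misses the remaining region (no effect); the 14.5×10.5 cube at (10, 8) misses the remaining region (no effect) — area = 44.04 mm². Overall, the cross-section is a single solid region. Net area = 44.04 mm².

44.04 mm²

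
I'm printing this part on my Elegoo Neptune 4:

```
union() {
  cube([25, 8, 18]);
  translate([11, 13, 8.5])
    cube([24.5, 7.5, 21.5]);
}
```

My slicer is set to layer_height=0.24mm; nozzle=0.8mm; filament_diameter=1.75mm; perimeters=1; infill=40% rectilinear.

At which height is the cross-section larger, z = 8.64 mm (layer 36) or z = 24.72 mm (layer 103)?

Layer 36 (z = 8.64): the cube is present — its section is the full 25×8 rectangle (area 200.00 mm²); the 24.5×7.5 cube at (11, 13) contributes its full rectangle (area 183.75 mm²); Taking the union: the 2 present regions are separate (no shared area or edge), so areas and boundary lengths simply add and each stays a separate island — area = 383.75 mm². So its area = 383.75 mm². Layer 103 (z = 24.72): the cube does not reach this height (z outside [0, 18]); the 24.5×7.5 cube at (11, 13) contributes its full rectangle (area 183.75 mm²); Merging all regions: only the 24.5×7.5 cube at (11, 13) is present, so the union is just that shape — area = 183.75 mm². So its area = 183.75 mm². Layer 36 is larger (383.75 vs 183.75 mm²).

layer 36 (z = 8.64 mm)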